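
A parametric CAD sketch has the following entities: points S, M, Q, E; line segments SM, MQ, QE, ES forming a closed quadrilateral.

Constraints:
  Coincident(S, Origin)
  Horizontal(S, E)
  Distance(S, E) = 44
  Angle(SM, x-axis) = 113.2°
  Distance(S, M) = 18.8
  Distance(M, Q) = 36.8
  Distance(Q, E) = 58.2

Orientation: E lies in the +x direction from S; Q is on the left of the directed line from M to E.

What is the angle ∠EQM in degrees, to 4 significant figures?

65.15°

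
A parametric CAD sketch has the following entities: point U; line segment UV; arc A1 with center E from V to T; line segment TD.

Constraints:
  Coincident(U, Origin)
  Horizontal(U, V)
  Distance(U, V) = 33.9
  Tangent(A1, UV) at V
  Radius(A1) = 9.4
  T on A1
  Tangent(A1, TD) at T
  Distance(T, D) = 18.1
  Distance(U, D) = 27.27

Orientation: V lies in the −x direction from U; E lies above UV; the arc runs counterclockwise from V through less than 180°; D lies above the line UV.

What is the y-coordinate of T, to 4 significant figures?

5.073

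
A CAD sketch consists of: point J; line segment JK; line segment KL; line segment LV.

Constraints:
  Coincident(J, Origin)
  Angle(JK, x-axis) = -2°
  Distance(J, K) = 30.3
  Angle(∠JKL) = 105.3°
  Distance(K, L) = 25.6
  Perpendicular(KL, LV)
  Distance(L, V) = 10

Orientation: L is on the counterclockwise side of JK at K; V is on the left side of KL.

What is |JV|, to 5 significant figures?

38.708

J is at the origin; JK runs at -2.0° with length 30.3, so K = 30.3·(cos -2.0°, sin -2.0°) = (30.282, -1.0575). ∠JKL = 105.3°, so KL runs at -2.0° + (180° − 105.3°) = 72.700° from the x-axis; with |KL| = 25.6, L = K + 25.6·(cos 72.700°, sin 72.700°) = (37.894, 23.384). The perpendicularity gives LV at right angles to KL; with |LV| = 10.0 on the left of KL, V = L + 10.0·(-0.95476, 0.29737) = (28.347, 26.358). Then |JV| = |V − J| = 38.708.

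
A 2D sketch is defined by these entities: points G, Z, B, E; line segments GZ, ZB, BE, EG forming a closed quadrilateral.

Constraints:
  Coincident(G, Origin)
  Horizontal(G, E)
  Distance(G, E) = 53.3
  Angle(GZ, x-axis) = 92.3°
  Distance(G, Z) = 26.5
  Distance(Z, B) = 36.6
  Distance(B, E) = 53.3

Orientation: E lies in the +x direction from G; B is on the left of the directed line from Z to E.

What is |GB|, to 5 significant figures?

55.558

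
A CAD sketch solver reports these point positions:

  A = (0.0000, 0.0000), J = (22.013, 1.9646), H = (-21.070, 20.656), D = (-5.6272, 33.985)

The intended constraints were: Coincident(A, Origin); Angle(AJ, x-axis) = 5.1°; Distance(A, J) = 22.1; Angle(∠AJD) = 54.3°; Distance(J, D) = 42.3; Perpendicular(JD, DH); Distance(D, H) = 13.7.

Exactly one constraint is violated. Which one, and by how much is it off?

Distance(D, H) = 13.7 — off by 6.70.

A = (0.00, 0.00) ✓; AJ at 5.100° ✓; |AJ| = 22.10 ✓; ∠AJD = 54.30° ✓; |JD| = 42.30 ✓; ∠(JD, DH) = 90.00° ✓; |DH| = 20.40 ✗.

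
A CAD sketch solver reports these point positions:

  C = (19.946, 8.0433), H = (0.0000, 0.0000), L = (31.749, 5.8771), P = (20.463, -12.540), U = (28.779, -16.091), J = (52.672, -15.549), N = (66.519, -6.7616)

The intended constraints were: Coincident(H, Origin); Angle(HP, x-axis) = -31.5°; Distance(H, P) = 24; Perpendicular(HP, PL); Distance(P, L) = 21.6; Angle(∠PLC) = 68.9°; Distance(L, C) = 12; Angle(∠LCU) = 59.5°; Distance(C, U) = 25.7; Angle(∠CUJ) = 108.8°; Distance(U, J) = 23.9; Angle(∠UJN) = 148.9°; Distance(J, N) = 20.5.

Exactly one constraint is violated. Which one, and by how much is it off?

Distance(J, N) = 20.5 — off by 4.10.

H = (0.00, 0.00) ✓; HP at -31.50° ✓; |HP| = 24.00 ✓; ∠(HP, PL) = 90.00° ✓; |PL| = 21.60 ✓; ∠PLC = 68.90° ✓; |LC| = 12.00 ✓; ∠LCU = 59.50° ✓; |CU| = 25.70 ✓; ∠CUJ = 108.8° ✓; |UJ| = 23.90 ✓; ∠UJN = 148.9° ✓; |JN| = 16.40 ✗.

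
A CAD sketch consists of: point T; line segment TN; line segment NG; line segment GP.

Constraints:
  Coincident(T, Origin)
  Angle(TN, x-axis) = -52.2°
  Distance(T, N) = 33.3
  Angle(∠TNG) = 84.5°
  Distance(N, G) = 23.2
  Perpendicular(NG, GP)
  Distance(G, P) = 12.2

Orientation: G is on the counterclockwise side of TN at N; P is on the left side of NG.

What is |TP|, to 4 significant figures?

28.97

T is at the origin; TN runs at -52.2° with length 33.3, so N = 33.3·(cos -52.2°, sin -52.2°) = (20.41, -26.31). ∠TNG = 84.5°, so NG runs at -52.2° + (180° − 84.5°) = 43.30° from the x-axis; with |NG| = 23.2, G = N + 23.2·(cos 43.30°, sin 43.30°) = (37.29, -10.40). NG is perpendicular to GP; with |GP| = 12.2 on the left of NG, P = G + 12.2·(-0.6858, 0.7278) = (28.93, -1.522). Then |TP| = |P − T| = 28.97.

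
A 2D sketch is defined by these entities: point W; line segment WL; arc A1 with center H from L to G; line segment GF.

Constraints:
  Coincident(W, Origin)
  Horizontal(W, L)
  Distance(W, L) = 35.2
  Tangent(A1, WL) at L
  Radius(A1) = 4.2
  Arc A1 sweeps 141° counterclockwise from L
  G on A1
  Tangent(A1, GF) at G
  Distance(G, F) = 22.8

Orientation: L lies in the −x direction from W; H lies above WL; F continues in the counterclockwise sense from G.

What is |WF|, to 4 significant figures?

54.80

W is at the origin; W and L share the same y with |WL| = 35.2 and L on the −x side, so L = (-35.20, 0.000). Tangency of A1 to WL means the radius HL is perpendicular to WL, so H = L + (0, 4.2) = (-35.20, 4.200). On A1, L sits at bearing -90° from H; a 141° counterclockwise sweep puts G at bearing 51°, so G = H + 4.2·(cos 51°, sin 51°) = (-32.56, 7.464). A1 meets GF tangentially, so HG is at right angles to GF, so GF runs along (−sin 51°, cos 51°); with |GF| = 22.8, F = (-50.28, 21.81). Then |WF| = |F − W| = 54.80.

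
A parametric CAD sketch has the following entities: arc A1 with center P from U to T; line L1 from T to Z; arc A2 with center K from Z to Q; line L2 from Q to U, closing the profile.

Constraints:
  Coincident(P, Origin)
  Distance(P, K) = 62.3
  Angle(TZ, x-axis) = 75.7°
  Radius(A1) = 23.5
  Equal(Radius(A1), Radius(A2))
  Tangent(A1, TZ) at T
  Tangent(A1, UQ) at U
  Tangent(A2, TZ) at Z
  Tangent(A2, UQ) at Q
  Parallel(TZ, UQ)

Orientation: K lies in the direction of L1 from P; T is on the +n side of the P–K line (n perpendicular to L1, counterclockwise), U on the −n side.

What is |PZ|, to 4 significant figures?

66.58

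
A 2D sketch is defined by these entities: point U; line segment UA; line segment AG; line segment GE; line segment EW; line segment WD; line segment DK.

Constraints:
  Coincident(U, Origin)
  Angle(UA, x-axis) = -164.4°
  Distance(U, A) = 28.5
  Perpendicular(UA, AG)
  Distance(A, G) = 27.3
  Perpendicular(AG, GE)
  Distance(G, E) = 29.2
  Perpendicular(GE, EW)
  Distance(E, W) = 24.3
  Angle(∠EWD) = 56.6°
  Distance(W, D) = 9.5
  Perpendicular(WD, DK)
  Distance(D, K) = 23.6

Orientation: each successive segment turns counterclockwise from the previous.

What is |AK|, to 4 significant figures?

44.20

U is at the origin; UA runs at -164.4° with length 28.5, so A = (-27.45, -7.664). UA ⟂ AG, so AG runs at -74.40°; with |AG| = 27.3, G = (-20.11, -33.96). AG ⟂ GE, so GE runs at 15.60°; with |GE| = 29.2, E = (8.016, -26.11). GE is perpendicular to EW, so EW runs at 105.6°; with |EW| = 24.3, W = (1.481, -2.701). ∠EWD = 56.6° gives WD at -131.0° from the x-axis; with |WD| = 9.5, D = (-4.752, -9.871). WD ⟂ DK, so DK runs at -41.00°; with |DK| = 23.6, K = (13.06, -25.35). Then |AK| = |K − A| = 44.20.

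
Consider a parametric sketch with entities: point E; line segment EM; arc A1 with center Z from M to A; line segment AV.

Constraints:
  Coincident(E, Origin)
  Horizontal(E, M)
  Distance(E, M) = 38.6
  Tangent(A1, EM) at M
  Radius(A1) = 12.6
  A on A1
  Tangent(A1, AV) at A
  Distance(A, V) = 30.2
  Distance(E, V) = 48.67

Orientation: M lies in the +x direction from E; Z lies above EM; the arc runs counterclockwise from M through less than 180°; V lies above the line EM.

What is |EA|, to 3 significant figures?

51.9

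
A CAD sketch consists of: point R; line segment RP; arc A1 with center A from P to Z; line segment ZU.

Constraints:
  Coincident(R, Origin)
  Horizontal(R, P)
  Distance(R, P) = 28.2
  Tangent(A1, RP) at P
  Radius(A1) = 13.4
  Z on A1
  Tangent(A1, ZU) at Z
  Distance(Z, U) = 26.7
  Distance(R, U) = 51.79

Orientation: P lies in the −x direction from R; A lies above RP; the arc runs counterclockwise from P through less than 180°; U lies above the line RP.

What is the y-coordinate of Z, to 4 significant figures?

19.51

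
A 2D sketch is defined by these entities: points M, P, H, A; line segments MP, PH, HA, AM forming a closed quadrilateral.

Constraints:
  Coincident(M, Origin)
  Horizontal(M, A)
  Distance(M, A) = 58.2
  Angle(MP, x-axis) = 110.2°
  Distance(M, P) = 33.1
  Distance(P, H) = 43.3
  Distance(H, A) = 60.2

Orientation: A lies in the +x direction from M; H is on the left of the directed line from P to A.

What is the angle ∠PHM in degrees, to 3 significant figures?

34.5°

M is at the origin; M and A share the same y with |MA| = 58.2 and A in +x, so A = (58.2, 0). MP runs at 110.2° with |MP| = 33.1, so P = (-11.4, 31.1). H is determined by |PH| = 43.3 and |HA| = 60.2 together: it lies at the intersection of circle(P, 43.3) and circle(A, 60.2). With |PA| = 76.2, the foot of the radical line on PA is 26.7 from P and the perpendicular offset is √(43.3² − 26.7²) = 34.1. Taking the left-of-PA solution: H = (26.8, 51.4).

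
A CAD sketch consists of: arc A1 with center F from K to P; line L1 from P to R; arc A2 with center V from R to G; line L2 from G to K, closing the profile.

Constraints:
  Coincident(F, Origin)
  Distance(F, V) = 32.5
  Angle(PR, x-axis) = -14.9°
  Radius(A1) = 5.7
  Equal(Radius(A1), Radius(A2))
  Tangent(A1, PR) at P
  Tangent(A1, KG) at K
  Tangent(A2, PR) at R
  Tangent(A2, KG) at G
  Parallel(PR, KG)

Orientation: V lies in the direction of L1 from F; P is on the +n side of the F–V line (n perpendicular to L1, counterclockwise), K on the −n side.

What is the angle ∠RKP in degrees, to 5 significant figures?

70.671°

The slot axis is L1's direction at -14.9°, so u = (cos -14.9°, sin -14.9°) = (0.96638, -0.25713) and n = (−sin -14.9°, cos -14.9°) = (0.25713, 0.96638). F is at the origin and V lies 32.5 along u from F, so V = 32.5·u = (31.407, -8.3568). Tangency of A1 to both parallel lines with radius 5.7 puts P and K at F ± 5.7·n: P = (1.4657, 5.5083), K = (-1.4657, -5.5083). Equal radii place R and G the same way about V: R = V + 5.7·n = (32.873, -2.8485), G = V − 5.7·n = (29.942, -13.865). Then cos ∠RKP = KR·KP / (|KR||KP|), giving 70.671°.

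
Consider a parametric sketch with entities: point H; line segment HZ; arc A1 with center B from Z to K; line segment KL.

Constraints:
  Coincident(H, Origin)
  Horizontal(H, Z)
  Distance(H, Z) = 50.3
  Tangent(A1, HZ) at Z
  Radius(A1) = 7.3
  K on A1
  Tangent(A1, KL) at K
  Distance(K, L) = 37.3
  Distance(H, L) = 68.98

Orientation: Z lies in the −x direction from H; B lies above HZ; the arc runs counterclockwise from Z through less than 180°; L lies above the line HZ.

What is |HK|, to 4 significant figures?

44.14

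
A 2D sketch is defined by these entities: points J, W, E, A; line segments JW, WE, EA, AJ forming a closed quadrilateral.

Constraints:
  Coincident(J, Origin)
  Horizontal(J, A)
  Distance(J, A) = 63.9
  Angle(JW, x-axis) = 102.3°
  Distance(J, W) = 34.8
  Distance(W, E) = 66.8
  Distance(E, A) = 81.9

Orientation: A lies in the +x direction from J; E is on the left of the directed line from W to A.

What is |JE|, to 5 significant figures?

89.416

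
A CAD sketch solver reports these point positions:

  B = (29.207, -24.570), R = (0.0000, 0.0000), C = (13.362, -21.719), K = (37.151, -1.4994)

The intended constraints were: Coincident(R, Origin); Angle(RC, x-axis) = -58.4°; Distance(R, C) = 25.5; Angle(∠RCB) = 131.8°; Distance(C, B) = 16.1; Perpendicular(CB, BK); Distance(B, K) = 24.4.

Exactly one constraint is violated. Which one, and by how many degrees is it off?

Perpendicular(CB, BK) — off by 8.80°.

R = (0.00, 0.00) ✓; RC at -58.40° ✓; |RC| = 25.50 ✓; ∠RCB = 131.8° ✓; |CB| = 16.10 ✓; ∠(CB, BK) = 81.20° ✗; |BK| = 24.40 ✓.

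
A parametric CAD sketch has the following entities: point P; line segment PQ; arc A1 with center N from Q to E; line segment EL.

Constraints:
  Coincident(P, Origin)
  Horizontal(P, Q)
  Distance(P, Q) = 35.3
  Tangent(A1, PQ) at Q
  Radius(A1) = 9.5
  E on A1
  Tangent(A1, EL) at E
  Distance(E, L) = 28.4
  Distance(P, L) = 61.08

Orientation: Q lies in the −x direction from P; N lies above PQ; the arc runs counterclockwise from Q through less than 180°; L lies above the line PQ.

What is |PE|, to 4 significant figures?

33.12

Checks: |NE| = 9.500 ✓; ∠(NE, EL) = 90.00° ✓; |EL| = 28.40 ✓; |PL| = 61.08 ✓.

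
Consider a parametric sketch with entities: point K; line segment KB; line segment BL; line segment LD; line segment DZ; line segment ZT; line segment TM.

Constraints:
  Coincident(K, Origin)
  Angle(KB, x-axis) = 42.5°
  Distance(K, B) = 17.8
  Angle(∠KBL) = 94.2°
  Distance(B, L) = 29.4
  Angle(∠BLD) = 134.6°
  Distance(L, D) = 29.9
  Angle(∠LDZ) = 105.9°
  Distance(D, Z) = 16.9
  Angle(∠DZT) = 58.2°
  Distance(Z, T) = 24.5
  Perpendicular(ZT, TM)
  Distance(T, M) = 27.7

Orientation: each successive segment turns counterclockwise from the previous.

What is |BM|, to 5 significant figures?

54.617

K is at the origin; KB runs at 42.5° with length 17.8, so B = (13.124, 12.026). ∠KBL = 94.2° gives BL at 128.30° from the x-axis; with |BL| = 29.4, L = (-5.0980, 35.098). ∠BLD = 134.6° gives LD at 173.70° from the x-axis; with |LD| = 29.9, D = (-34.817, 38.379). ∠LDZ = 105.9° gives DZ at -112.20° from the x-axis; with |DZ| = 16.9, Z = (-41.203, 22.732). ∠DZT = 58.2° gives ZT at 9.6000° from the x-axis; with |ZT| = 24.5, T = (-17.046, 26.818). ZT is perpendicular to TM, so TM runs at 99.600°; with |TM| = 27.7, M = (-21.666, 54.130). Then |BM| = |M − B| = 54.617.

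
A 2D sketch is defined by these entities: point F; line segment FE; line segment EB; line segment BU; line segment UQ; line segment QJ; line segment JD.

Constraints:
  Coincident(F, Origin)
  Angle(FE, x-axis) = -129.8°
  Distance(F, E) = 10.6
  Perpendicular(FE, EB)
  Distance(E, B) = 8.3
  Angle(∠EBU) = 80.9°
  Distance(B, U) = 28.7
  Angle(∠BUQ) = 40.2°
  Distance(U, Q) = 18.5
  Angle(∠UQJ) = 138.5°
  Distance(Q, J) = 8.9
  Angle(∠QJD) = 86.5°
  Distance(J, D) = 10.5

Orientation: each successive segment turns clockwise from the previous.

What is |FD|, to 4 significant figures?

7.405

F is at the origin; FE runs at -129.8° with length 10.6, so E = (-6.785, -8.144). FE ⟂ EB, so EB runs at 140.2°; with |EB| = 8.3, B = (-13.16, -2.831). ∠EBU = 80.9° gives BU at 41.10° from the x-axis; with |BU| = 28.7, U = (8.465, 16.04). ∠BUQ = 40.2° gives UQ at -98.70° from the x-axis; with |UQ| = 18.5, Q = (5.667, -2.251). ∠UQJ = 138.5° gives QJ at -140.2° from the x-axis; with |QJ| = 8.9, J = (-1.171, -7.948). ∠QJD = 86.5° gives JD at 126.3° from the x-axis; with |JD| = 10.5, D = (-7.387, 0.5139). Then |FD| = |D − F| = 7.405.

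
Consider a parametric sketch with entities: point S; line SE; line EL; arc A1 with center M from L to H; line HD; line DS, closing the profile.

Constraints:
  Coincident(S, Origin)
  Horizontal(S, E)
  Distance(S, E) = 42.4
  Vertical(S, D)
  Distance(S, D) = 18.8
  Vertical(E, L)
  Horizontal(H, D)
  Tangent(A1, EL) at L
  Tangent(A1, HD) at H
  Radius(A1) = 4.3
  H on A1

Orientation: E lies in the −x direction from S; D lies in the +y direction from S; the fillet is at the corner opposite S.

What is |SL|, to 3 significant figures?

44.8

S is at the origin; S and E share the same y with |SE| = 42.4 and E on the −x side, so E = (-42.4, 0.00). S and D share the same x with |SD| = 18.8 and D on the +y side, so D = (0.00, 18.8). The virtual corner opposite S is at (-42.4, 18.8). Tangency of A1 to EL means the radius ML is perpendicular to EL and A1 meets HD tangentially, so MH is at right angles to HD, with radius 4.3, so the center M sits 4.3 in from both sides at M = (-38.1, 14.5). That places the tangent points at L = (-42.4, 14.5) on EL and H = (-38.1, 18.8) on HD. Then |SL| = |L − S| = 44.8.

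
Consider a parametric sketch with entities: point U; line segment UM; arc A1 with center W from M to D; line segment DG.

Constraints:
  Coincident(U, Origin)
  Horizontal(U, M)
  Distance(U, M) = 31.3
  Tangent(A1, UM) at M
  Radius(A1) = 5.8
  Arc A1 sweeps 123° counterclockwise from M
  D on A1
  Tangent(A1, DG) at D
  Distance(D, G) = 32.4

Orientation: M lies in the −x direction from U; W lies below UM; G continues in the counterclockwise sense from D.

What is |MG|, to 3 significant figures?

38.3

U is at the origin; UM is horizontal with |UM| = 31.3 and M on the −x side, so M = (-31.3, 0.00). Tangency of A1 to UM means the radius WM is perpendicular to UM, so W = M + (0, -5.8) = (-31.3, -5.80). On A1, M sits at bearing 90° from W; a 123° counterclockwise sweep puts D at bearing 213°, so D = W + 5.8·(cos 213°, sin 213°) = (-36.2, -8.96). A1 meets DG tangentially, so WD is at right angles to DG, so DG runs along (−sin 213°, cos 213°); with |DG| = 32.4, G = (-18.5, -36.1). Then |MG| = |G − M| = 38.3.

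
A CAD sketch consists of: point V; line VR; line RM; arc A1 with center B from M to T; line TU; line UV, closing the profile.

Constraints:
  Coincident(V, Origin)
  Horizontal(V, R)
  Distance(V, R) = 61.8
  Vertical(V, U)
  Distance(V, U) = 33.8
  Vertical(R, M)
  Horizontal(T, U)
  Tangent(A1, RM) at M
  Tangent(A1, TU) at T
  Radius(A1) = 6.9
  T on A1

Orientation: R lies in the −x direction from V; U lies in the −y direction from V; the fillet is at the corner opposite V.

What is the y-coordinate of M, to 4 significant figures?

-26.90

V is at the origin; V and R share the same y with |VR| = 61.8 and R on the −x side, so R = (-61.80, 0.000). V and U share the same x with |VU| = 33.8 and U on the −y side, so U = (0.000, -33.80). The virtual corner opposite V is at (-61.80, -33.80). Tangency of A1 to RM means the radius BM is perpendicular to RM and A1 meets TU tangentially, so BT is at right angles to TU, with radius 6.9, so the center B sits 6.9 in from both sides at B = (-54.90, -26.90). That places the tangent points at M = (-61.80, -26.90) on RM and T = (-54.90, -33.80) on TU. So M.y = -26.90.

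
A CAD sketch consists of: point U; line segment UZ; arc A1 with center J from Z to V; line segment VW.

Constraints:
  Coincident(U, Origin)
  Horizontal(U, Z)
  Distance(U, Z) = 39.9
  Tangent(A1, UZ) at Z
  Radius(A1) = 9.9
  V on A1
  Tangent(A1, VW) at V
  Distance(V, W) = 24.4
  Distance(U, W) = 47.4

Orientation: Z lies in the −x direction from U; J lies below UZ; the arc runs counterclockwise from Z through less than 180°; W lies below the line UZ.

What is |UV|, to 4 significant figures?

50.21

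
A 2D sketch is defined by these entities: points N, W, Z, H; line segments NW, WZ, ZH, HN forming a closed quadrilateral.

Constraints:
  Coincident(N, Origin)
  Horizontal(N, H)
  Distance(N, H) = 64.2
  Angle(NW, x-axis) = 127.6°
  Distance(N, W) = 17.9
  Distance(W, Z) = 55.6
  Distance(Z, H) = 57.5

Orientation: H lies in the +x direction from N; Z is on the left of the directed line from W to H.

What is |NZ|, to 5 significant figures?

58.482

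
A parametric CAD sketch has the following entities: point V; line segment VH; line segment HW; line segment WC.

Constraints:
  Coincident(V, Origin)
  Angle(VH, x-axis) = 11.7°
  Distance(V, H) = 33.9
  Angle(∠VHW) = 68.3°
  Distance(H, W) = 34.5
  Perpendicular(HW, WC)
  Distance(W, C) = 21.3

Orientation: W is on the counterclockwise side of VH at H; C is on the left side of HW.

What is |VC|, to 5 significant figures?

24.217

V is at the origin; VH runs at 11.7° with length 33.9, so H = 33.9·(cos 11.7°, sin 11.7°) = (33.196, 6.8745). ∠VHW = 68.3°, so HW runs at 11.7° + (180° − 68.3°) = 123.40° from the x-axis; with |HW| = 34.5, W = H + 34.5·(cos 123.40°, sin 123.40°) = (14.204, 35.677). The perpendicularity gives WC at right angles to HW; with |WC| = 21.3 on the left of HW, C = W + 21.3·(-0.83485, -0.55048) = (-3.5782, 23.952). Then |VC| = |C − V| = 24.217.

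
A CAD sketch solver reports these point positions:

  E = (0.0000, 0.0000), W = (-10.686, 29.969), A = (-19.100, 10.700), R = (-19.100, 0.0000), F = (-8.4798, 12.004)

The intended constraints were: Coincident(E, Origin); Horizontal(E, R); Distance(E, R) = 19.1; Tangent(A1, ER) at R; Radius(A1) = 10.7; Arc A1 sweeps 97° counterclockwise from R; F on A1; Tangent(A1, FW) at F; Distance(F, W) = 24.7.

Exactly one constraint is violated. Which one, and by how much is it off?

Distance(F, W) = 24.7 — off by 6.60.

E = (0.00, 0.00) ✓; E.y = 0.00, R.y = 0.00 ✓; |ER| = 19.10 ✓; ∠(AR, RE) = 90.00° ✓; |AR| = 10.70 ✓; bearing(A→F) − bearing(A→R) = 97.00° ✓; |AF| = 10.70 ✓; ∠(AF, FW) = 90.00° ✓; |FW| = 18.10 ✗.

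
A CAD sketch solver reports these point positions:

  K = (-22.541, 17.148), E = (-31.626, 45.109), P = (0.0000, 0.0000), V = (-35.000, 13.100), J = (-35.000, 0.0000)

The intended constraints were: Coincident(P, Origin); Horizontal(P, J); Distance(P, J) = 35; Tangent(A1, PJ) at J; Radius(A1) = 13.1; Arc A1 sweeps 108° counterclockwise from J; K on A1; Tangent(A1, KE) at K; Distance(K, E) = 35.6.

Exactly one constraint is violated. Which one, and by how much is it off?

Distance(K, E) = 35.6 — off by 6.20.

P = (0.00, 0.00) ✓; P.y = 0.00, J.y = 0.00 ✓; |PJ| = 35.00 ✓; ∠(VJ, JP) = 90.00° ✓; |VJ| = 13.10 ✓; bearing(V→K) − bearing(V→J) = 108.0° ✓; |VK| = 13.10 ✓; ∠(VK, KE) = 90.00° ✓; |KE| = 29.40 ✗.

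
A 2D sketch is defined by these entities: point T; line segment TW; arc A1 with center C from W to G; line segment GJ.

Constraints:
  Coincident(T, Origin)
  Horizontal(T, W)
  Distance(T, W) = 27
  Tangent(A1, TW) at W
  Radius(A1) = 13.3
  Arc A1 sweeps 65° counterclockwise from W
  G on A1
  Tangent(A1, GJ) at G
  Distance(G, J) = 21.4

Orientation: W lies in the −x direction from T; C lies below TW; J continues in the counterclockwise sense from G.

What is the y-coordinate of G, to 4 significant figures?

-7.679

T is at the origin; T and W share the same y with |TW| = 27.0 and W on the −x side, so W = (-27.00, 0.000). Since A1 is tangent to TW there, CW ⟂ TW, so C = W + (0, -13.3) = (-27.00, -13.30). On A1, W sits at bearing 90° from C; a 65° counterclockwise sweep puts G at bearing 155°, so G = C + 13.3·(cos 155°, sin 155°) = (-39.05, -7.679). So G.y = -7.679.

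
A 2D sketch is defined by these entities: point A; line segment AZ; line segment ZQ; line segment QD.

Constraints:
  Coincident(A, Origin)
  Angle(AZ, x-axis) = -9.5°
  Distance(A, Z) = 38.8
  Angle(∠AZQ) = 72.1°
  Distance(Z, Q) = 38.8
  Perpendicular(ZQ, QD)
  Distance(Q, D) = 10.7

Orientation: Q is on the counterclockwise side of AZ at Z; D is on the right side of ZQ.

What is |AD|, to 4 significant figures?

54.68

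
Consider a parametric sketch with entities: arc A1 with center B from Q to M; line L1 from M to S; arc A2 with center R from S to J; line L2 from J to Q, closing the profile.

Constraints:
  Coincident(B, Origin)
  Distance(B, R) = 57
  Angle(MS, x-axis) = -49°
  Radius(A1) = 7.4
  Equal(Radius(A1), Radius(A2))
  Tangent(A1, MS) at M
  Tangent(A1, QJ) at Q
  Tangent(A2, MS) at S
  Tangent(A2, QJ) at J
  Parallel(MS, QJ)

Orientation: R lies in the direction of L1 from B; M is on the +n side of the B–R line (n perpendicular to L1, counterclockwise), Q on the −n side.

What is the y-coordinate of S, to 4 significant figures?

-38.16

Tangency of A1 to both parallel lines with radius 7.4 puts M and Q at B ± 7.4·n: M = (5.585, 4.855), Q = (-5.585, -4.855). Equal radii place S and J the same way about R: S = R + 7.4·n = (42.98, -38.16), J = R − 7.4·n = (31.81, -47.87). So S.y = -38.16.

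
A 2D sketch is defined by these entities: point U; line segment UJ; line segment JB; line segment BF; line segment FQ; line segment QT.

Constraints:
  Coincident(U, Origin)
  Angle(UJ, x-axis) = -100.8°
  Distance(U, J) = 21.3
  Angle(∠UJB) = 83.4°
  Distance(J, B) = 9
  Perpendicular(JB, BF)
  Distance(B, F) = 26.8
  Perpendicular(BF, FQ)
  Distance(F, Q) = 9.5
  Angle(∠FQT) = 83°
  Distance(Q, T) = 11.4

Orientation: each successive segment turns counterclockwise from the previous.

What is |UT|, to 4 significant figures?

5.884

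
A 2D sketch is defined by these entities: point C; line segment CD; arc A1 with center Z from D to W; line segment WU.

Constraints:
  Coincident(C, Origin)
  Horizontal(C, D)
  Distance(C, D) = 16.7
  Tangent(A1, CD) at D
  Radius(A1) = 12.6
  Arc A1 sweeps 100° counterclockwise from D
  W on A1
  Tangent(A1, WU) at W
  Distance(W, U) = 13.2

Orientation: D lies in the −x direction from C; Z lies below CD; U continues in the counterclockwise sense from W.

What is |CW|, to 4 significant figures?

32.65

The tangent condition forces ZD to be normal to CD, so Z = D + (0, -12.6) = (-16.70, -12.60). On A1, D sits at bearing 90° from Z; a 100° counterclockwise sweep puts W at bearing 190°, so W = Z + 12.6·(cos 190°, sin 190°) = (-29.11, -14.79). Then |CW| = |W − C| = 32.65.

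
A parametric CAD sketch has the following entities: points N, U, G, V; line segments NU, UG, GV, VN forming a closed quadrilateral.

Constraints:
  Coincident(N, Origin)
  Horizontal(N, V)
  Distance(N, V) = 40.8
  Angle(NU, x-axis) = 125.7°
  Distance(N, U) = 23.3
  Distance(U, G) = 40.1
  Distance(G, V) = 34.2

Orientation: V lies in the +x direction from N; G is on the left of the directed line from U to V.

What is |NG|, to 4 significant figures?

39.17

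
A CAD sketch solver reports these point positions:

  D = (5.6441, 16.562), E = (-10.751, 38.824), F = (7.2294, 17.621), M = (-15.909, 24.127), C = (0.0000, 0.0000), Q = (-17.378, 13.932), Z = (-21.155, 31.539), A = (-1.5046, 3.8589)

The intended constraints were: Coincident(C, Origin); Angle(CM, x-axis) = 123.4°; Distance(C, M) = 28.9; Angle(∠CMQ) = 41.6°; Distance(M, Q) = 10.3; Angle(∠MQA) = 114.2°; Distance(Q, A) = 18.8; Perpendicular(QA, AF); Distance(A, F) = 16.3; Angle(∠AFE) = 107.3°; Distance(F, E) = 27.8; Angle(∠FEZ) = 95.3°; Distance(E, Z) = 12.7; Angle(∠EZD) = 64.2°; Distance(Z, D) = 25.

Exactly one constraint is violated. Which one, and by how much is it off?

Distance(Z, D) = 25 — off by 5.70.

C = (0.00, 0.00) ✓; CM at 123.4° ✓; |CM| = 28.90 ✓; ∠CMQ = 41.60° ✓; |MQ| = 10.30 ✓; ∠MQA = 114.2° ✓; |QA| = 18.80 ✓; ∠(QA, AF) = 90.00° ✓; |AF| = 16.30 ✓; ∠AFE = 107.3° ✓; |FE| = 27.80 ✓; ∠FEZ = 95.30° ✓; |EZ| = 12.70 ✓; ∠EZD = 64.20° ✓; |ZD| = 30.70 ✗.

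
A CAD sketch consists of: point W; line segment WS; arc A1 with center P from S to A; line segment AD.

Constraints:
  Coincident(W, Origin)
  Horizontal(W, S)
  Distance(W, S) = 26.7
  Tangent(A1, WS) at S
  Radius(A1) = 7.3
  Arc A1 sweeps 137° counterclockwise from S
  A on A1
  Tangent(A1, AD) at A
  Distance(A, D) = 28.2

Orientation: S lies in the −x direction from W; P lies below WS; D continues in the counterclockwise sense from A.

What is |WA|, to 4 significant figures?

34.11

Since A1 is tangent to WS there, PS ⟂ WS, so P = S + (0, -7.3) = (-26.70, -7.300). On A1, S sits at bearing 90° from P; a 137° counterclockwise sweep puts A at bearing 227°, so A = P + 7.3·(cos 227°, sin 227°) = (-31.68, -12.64). Then |WA| = |A − W| = 34.11.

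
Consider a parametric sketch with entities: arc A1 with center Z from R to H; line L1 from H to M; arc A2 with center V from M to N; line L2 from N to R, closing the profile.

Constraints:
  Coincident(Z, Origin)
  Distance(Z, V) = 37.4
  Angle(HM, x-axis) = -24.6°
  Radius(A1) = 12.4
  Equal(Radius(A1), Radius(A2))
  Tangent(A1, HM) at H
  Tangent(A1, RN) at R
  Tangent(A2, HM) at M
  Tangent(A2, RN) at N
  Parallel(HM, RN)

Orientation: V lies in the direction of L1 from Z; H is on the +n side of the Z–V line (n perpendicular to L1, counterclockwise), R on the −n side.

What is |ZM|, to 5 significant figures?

39.402

The slot axis is L1's direction at -24.6°, so u = (cos -24.6°, sin -24.6°) = (0.90924, -0.41628) and n = (−sin -24.6°, cos -24.6°) = (0.41628, 0.90924). Z is at the origin and V lies 37.4 along u from Z, so V = 37.4·u = (34.005, -15.569). Tangency of A1 to both parallel lines with radius 12.4 puts H and R at Z ± 12.4·n: H = (5.1619, 11.275), R = (-5.1619, -11.275). Equal radii place M and N the same way about V: M = V + 12.4·n = (39.167, -4.2944), N = V − 12.4·n = (28.844, -26.843). Then |ZM| = |M − Z| = 39.402.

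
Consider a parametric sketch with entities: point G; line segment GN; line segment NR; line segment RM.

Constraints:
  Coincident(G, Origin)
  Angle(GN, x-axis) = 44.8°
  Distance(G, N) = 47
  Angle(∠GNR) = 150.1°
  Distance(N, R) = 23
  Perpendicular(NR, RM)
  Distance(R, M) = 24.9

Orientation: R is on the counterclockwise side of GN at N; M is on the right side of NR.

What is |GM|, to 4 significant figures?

79.99

G is at the origin; GN runs at 44.8° with length 47.0, so N = 47.0·(cos 44.8°, sin 44.8°) = (33.35, 33.12). ∠GNR = 150.1°, so NR runs at 44.8° + (180° − 150.1°) = 74.70° from the x-axis; with |NR| = 23.0, R = N + 23.0·(cos 74.70°, sin 74.70°) = (39.42, 55.30). NR ⟂ RM; with |RM| = 24.9 on the right of NR, M = R + 24.9·(0.9646, -0.2639) = (63.44, 48.73). Then |GM| = |M − G| = 79.99.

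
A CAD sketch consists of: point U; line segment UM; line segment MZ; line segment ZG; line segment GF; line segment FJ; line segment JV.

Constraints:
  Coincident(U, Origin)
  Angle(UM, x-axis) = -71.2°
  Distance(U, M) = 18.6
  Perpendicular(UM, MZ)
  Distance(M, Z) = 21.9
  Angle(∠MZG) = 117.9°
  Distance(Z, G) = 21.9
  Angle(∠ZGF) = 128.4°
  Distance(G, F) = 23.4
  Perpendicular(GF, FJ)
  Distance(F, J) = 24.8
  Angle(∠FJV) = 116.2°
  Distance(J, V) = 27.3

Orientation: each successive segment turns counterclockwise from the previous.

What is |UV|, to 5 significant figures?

15.106

GF ⟂ FJ, so FJ runs at -137.50°; with |FJ| = 24.8, J = (-3.9039, 11.572). ∠FJV = 116.2° gives JV at -73.700° from the x-axis; with |JV| = 27.3, V = (3.7583, -14.631). Then |UV| = |V − U| = 15.106.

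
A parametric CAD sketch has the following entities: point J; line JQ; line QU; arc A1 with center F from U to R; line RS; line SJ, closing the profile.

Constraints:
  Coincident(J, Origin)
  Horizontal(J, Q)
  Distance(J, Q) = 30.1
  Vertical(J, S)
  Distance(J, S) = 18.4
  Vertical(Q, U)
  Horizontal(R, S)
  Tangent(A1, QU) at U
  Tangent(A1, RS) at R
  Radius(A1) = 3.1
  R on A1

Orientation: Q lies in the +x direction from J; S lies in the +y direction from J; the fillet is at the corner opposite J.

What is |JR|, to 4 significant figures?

32.67

The virtual corner opposite J is at (30.10, 18.40). A1 meets QU tangentially, so FU is at right angles to QU and since A1 is tangent to RS there, FR ⟂ RS, with radius 3.1, so the center F sits 3.1 in from both sides at F = (27.00, 15.30). That places the tangent points at U = (30.10, 15.30) on QU and R = (27.00, 18.40) on RS. Then |JR| = |R − J| = 32.67.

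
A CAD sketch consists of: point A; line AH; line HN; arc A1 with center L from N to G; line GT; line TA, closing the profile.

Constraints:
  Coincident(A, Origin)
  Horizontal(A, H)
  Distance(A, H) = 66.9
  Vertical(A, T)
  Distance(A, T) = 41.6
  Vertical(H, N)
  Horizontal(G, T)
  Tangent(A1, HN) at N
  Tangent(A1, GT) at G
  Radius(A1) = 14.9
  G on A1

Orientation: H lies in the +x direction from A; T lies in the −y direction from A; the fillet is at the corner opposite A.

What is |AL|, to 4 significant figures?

58.45

A is at the origin; A and H share the same y with |AH| = 66.9 and H on the +x side, so H = (66.90, 0.000). A and T share the same x with |AT| = 41.6 and T on the −y side, so T = (0.000, -41.60). The virtual corner opposite A is at (66.90, -41.60). A1 meets HN tangentially, so LN is at right angles to HN and the tangent condition forces LG to be normal to GT, with radius 14.9, so the center L sits 14.9 in from both sides at L = (52.00, -26.70). Then |AL| = |L − A| = 58.45.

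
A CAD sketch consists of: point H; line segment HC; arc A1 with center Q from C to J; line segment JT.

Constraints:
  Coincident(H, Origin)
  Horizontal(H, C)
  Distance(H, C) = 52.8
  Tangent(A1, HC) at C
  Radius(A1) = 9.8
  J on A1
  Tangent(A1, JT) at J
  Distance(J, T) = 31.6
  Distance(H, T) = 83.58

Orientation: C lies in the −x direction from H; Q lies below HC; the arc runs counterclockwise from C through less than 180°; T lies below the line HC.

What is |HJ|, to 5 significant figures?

61.477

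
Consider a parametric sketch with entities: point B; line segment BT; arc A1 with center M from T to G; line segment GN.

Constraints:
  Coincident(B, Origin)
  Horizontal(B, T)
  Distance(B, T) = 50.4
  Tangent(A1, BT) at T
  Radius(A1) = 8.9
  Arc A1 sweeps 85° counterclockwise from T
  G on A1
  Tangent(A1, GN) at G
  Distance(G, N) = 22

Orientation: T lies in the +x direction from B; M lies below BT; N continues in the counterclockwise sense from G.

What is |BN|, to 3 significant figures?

49.7

On A1, T sits at bearing 90° from M; an 85° counterclockwise sweep puts G at bearing 175°, so G = M + 8.9·(cos 175°, sin 175°) = (41.5, -8.12). Tangency of A1 to GN means the radius MG is perpendicular to GN, so GN runs along (−sin 175°, cos 175°); with |GN| = 22.0, N = (39.6, -30.0). Then |BN| = |N − B| = 49.7.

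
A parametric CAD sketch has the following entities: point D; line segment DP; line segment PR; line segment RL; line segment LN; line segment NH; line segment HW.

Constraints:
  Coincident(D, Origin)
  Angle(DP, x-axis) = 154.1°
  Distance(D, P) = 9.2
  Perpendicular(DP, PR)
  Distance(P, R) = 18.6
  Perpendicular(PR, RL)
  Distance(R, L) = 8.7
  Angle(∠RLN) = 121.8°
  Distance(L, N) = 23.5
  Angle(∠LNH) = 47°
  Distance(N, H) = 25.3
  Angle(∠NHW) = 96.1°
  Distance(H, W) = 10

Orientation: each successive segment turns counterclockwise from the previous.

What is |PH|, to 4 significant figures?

5.147

∠RLN = 121.8° gives LN at 32.30° from the x-axis; with |LN| = 23.5, N = (11.29, -3.956). ∠LNH = 47.0° gives NH at 165.3° from the x-axis; with |NH| = 25.3, H = (-13.18, 2.464). Then |PH| = |H − P| = 5.147.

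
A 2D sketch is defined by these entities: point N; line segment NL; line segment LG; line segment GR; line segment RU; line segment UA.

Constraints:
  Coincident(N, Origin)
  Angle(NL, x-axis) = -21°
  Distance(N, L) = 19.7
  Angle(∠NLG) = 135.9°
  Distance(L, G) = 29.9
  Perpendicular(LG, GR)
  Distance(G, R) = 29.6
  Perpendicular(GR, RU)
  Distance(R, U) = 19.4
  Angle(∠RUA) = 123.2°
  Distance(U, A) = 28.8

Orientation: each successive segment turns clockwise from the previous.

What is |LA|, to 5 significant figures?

7.6180

N is at the origin; NL runs at -21.0° with length 19.7, so L = (18.392, -7.0598). ∠NLG = 135.9° gives LG at -65.100° from the x-axis; with |LG| = 29.9, G = (30.981, -34.180). The perpendicularity gives GR at right angles to LG, so GR runs at -155.10°; with |GR| = 29.6, R = (4.1320, -46.643). GR ⟂ RU, so RU runs at 114.90°; with |RU| = 19.4, U = (-4.0361, -29.046). ∠RUA = 123.2° gives UA at 58.100° from the x-axis; with |UA| = 28.8, A = (11.183, -4.5961). Then |LA| = |A − L| = 7.6180.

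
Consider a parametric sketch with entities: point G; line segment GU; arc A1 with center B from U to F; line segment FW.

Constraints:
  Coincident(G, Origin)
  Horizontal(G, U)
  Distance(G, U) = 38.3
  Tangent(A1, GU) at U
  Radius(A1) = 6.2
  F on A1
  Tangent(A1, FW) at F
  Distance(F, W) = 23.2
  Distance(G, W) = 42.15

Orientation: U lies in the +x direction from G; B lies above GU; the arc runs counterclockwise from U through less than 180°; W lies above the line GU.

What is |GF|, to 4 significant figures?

44.52

G is at the origin; GU is horizontal with |GU| = 38.3 and U on the +x side, so U = (38.30, 0.000). The tangent condition forces BU to be normal to GU, so B = U + (0, 6.2) = (38.30, 6.200). Since BF ⟂ FW (tangency), |BW| = √(6.2² + 23.2²) = 24.01 regardless of where F sits on A1. So W lies on both circle(G, 42.15) and circle(B, 24.01); the above-GU intersection is W = (30.63, 28.96). F is the foot of the tangent from W: F = (43.46, 9.630).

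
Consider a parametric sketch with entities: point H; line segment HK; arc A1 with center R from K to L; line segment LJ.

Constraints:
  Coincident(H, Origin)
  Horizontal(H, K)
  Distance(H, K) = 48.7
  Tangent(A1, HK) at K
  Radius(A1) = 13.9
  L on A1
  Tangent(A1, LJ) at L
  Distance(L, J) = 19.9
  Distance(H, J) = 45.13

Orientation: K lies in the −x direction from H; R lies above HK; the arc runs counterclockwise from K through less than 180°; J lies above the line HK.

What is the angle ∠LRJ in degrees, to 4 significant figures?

55.07°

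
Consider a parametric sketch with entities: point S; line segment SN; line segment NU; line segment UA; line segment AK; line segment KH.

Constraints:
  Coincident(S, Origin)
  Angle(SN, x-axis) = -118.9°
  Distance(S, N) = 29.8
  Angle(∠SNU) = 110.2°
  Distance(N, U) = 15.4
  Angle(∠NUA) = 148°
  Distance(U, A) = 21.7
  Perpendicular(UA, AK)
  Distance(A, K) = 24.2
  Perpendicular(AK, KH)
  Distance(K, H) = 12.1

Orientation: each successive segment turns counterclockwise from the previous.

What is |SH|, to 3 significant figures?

21.1

UA ⟂ AK, so AK runs at 72.9°; with |AK| = 24.2, K = (23.5, -21.0). The perpendicularity gives KH at right angles to AK, so KH runs at 163°; with |KH| = 12.1, H = (12.0, -17.4). Then |SH| = |H − S| = 21.1.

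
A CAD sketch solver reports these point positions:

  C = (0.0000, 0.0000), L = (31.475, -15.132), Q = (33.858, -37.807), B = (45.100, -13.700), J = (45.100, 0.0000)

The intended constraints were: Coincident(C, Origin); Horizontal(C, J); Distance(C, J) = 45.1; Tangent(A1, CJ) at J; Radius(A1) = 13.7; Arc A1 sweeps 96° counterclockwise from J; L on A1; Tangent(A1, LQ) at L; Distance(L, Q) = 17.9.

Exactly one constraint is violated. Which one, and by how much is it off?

Distance(L, Q) = 17.9 — off by 4.90.

C = (0.00, 0.00) ✓; C.y = 0.00, J.y = 0.00 ✓; |CJ| = 45.10 ✓; ∠(BJ, JC) = 90.00° ✓; |BJ| = 13.70 ✓; bearing(B→L) − bearing(B→J) = 96.00° ✓; |BL| = 13.70 ✓; ∠(BL, LQ) = 90.00° ✓; |LQ| = 22.80 ✗.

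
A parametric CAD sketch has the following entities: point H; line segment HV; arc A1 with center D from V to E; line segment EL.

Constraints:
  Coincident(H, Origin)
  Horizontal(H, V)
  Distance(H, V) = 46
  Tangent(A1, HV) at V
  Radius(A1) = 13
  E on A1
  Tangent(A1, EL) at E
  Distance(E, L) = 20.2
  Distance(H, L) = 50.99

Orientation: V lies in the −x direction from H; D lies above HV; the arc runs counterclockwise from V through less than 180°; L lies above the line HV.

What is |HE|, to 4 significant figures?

36.59

H is at the origin; H and V share the same y with |HV| = 46.0 and V on the −x side, so V = (-46.00, 0.000). Since A1 is tangent to HV there, DV ⟂ HV, so D = V + (0, 13) = (-46.00, 13.00). Since DE ⟂ EL (tangency), |DL| = √(13.0² + 20.2²) = 24.02 regardless of where E sits on A1. So L lies on both circle(H, 50.99) and circle(D, 24.02); the above-HV intersection is L = (-36.87, 35.22). E is the foot of the tangent from L: E = (-33.21, 15.35).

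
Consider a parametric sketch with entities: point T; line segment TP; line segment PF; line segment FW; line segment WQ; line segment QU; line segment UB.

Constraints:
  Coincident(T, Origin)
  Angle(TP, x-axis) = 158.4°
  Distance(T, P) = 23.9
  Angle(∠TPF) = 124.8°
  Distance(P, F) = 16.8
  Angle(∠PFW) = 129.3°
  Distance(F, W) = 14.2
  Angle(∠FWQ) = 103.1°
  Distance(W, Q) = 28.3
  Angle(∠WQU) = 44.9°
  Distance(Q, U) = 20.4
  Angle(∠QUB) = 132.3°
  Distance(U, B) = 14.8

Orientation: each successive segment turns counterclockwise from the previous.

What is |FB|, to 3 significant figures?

2.29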